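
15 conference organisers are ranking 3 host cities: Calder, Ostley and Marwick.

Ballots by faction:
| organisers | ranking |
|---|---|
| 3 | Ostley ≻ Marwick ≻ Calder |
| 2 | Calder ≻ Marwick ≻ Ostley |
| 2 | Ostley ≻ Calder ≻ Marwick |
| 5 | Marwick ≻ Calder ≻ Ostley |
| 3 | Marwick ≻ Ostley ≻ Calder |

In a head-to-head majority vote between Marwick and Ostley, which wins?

Ballots ranking Marwick above Ostley: 2 + 5 + 3 = 10.
Ballots ranking Ostley above Marwick: 15 − 10 = 5.
Marwick wins the head-to-head 10–5.

Marwick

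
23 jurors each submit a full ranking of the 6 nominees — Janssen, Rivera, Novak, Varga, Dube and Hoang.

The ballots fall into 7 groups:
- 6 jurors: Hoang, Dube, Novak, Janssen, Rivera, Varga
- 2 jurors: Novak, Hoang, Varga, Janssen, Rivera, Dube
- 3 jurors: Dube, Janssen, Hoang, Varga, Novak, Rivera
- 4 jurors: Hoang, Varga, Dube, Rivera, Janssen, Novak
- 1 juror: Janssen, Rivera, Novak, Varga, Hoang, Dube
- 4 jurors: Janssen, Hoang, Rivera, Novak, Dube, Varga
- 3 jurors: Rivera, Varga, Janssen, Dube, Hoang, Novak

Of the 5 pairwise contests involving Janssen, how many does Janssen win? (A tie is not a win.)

3

Janssen against each rival (23 jurors):
Janssen vs Rivera: Janssen is ranked higher on 6+2+3+1+4 = 16 ballots, Rivera on 7. Janssen wins 16–7.
Janssen–Novak: Janssen 15–8.
Janssen vs Varga: Janssen is ranked higher on 6+3+1+4 = 14 ballots, Varga on 9. Janssen wins 14–9.
Janssen vs Dube: 2+1+4+3 = 10 for Janssen, 13 for Dube — Dube by 13–10.
Janssen vs Hoang: 11 to 12, Hoang.
Janssen beats Rivera, Novak, Varga; loses to Dube, Hoang — 3 pairwise wins.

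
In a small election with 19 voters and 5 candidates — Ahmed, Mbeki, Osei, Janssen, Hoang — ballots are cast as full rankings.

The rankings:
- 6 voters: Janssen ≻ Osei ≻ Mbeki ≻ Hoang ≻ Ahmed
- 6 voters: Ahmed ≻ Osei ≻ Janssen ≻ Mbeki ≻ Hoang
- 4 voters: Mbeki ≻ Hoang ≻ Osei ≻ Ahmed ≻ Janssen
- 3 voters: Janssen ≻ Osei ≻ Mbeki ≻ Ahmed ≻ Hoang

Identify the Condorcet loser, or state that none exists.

Head-to-head results (19 voters):
Ahmed vs Mbeki: 6 to 13, Mbeki.
Ahmed vs Osei: Osei, 13–6.
Ahmed vs Janssen: Ahmed preferred on 6+4 = 10 ballots; Ahmed wins 10–9.
Ahmed vs Hoang: 9 to 10, Hoang.
Mbeki vs Osei: Mbeki preferred on 4 ballots; Osei wins 15–4.
Mbeki vs Janssen: Mbeki preferred on 4 ballots; Janssen wins 15–4.
Mbeki vs Hoang: Mbeki is ranked higher on 6+6+4+3 = 19 ballots, Hoang on 0. Mbeki wins 19–0.
Osei vs Janssen: Osei preferred on 6+4 = 10 ballots; Osei wins 10–9.
Osei vs Hoang: Osei, 15–4.
Janssen vs Hoang: Janssen wins 15–4.
Each candidate has at least one pairwise win (Ahmed beats Janssen; Mbeki beats Ahmed; Osei beats Ahmed; Janssen beats Mbeki; Hoang beats Ahmed) — no Condorcet loser.

none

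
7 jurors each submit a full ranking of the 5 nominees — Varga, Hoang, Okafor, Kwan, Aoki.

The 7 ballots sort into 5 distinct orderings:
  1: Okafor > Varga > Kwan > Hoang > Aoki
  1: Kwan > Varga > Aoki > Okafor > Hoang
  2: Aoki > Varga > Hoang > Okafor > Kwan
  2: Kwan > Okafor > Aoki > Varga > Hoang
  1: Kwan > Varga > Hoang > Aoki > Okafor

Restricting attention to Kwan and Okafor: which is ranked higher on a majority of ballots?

Ballots ranking Kwan above Okafor: 1 + 2 + 1 = 4.
Ballots ranking Okafor above Kwan: 7 − 4 = 3.
Kwan wins the head-to-head 4–3.

Kwan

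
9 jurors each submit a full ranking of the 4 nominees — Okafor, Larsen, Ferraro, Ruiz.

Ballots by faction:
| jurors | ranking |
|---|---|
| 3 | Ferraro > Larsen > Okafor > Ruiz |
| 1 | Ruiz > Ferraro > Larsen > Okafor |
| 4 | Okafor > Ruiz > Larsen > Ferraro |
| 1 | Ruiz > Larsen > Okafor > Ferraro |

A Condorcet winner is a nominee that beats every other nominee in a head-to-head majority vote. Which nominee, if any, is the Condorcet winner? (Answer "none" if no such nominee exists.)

Head-to-head results (9 jurors):
Okafor vs Larsen: Larsen, 5–4.
Okafor–Ferraro: Okafor 5–4.
Okafor vs Ruiz: Okafor, 7–2.
Larsen vs Ferraro: Larsen, 5–4.
Larsen vs Ruiz: Ruiz wins 6–3.
Ferraro vs Ruiz: Ruiz wins 6–3.
Every nominee loses at least once (Okafor loses to Larsen; Larsen loses to Ruiz; Ferraro loses to Okafor; Ruiz loses to Okafor). The majority relation contains the cycle Okafor > Ruiz > Larsen > Okafor, so there is no Condorcet winner.

none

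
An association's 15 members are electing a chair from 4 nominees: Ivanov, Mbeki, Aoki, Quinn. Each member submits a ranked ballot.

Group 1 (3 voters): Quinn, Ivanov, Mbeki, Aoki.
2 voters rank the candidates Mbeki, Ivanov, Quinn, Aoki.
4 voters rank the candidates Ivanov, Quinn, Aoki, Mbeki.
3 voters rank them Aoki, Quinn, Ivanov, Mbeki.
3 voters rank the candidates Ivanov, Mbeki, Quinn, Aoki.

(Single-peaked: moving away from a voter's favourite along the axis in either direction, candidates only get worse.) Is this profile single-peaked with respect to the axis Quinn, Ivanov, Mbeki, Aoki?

no

Axis positions: Quinn=1, Ivanov=2, Mbeki=3, Aoki=4.
Group 1 (peak Quinn at position 1): ranking walks positions 1-2-3-4, expanding outward from the peak — single-peaked.
Group 2 (peak Mbeki at position 3): ranking walks positions 3-2-1-4, expanding outward from the peak — single-peaked.
Group 3: ranking walks positions 2-1-4-3; Aoki is ranked above Mbeki even though Mbeki lies between Aoki and the peak Ivanov on the axis — preferences dip and rise again. Not single-peaked.
Group 4: ranking walks positions 4-1-2-3; Quinn is ranked above Mbeki even though Mbeki lies between Quinn and the peak Aoki on the axis — preferences dip and rise again. Not single-peaked.
Group 5 (peak Ivanov at position 2): ranking walks positions 2-3-1-4, expanding outward from the peak — single-peaked.
Group 3 violates single-peakedness, so the profile is not single-peaked on this axis.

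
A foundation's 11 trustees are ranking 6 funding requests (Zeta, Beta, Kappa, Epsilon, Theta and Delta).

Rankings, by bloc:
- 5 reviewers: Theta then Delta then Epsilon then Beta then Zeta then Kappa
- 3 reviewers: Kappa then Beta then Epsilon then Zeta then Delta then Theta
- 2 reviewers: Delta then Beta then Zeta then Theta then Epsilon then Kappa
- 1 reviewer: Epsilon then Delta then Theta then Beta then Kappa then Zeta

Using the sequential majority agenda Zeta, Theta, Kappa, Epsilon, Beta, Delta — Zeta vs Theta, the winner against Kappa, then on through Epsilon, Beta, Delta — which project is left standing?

Delta

Round 1: Zeta vs Theta — 5–6, Theta advances.
Round 2: Theta vs Kappa — 8–3, Theta advances.
Round 3: Theta vs Epsilon — 7–4, Theta advances.
Round 4: Theta vs Beta — 6–5, Theta advances.
Round 5: Theta vs Delta — 5–6, Delta advances.
The agenda winner is Delta.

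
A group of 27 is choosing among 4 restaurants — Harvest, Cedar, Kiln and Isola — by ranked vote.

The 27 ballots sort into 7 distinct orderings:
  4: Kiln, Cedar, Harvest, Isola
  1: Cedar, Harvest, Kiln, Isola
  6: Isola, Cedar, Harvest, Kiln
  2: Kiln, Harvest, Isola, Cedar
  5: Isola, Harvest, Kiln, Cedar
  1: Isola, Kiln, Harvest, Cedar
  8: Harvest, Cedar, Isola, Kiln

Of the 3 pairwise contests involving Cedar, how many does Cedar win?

1

Cedar against each rival (27 friends):
Cedar vs Harvest: 4+1+6 = 11 for Cedar, 16 for Harvest — Harvest by 16–11.
Cedar vs Kiln: Cedar is ranked higher on 1+6+8 = 15 ballots, Kiln on 12. Cedar wins 15–12.
Cedar vs Isola: 4+1+8 = 13 for Cedar, 14 for Isola — Isola by 14–13.
Cedar beats Kiln; loses to Harvest, Isola — 1 pairwise win.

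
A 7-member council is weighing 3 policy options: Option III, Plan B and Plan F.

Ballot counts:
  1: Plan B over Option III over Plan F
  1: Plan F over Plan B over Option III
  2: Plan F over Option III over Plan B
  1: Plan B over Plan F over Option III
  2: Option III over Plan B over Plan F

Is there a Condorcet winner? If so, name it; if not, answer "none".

none

Head-to-head results (7 council members):
Option III vs Plan B: Option III preferred on 2+2 = 4 ballots; Option III wins 4–3.
Option III vs Plan F: 3 to 4, Plan F.
Plan B vs Plan F: Plan B is ranked higher on 1+1+2 = 4 ballots, Plan F on 3. Plan B wins 4–3.
Every option loses at least once (Option III loses to Plan F; Plan B loses to Option III; Plan F loses to Plan B). The majority relation contains the cycle Option III beats Plan B beats Plan F beats Option III, so there is no Condorcet winner.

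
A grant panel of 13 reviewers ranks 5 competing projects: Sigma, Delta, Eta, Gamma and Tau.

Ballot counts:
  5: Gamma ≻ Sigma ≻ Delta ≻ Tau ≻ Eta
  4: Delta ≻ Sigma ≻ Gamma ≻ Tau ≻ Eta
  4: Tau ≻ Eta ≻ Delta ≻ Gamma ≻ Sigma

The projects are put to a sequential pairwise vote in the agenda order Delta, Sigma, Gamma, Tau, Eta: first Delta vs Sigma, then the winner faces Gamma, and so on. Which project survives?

Delta

Round 1: Delta vs Sigma — 8–5, Delta advances.
Round 2: Delta vs Gamma — 8–5, Delta advances.
Round 3: Delta vs Tau — 9–4, Delta advances.
Round 4: Delta vs Eta — 9–4, Delta advances.
The agenda winner is Delta.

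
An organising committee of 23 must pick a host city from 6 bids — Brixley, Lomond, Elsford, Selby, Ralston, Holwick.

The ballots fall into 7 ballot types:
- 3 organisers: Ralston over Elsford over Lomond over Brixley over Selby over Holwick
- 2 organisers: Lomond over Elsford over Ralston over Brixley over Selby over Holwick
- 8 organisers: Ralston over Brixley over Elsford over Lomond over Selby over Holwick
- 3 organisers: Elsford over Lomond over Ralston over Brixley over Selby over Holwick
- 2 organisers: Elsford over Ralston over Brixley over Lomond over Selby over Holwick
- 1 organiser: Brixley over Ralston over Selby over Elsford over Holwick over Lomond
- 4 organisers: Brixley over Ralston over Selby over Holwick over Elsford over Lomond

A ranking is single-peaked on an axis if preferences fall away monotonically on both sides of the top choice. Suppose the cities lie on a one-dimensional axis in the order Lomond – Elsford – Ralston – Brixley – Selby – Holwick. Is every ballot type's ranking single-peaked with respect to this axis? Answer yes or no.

yes

Axis positions: Lomond=1, Elsford=2, Ralston=3, Brixley=4, Selby=5, Holwick=6.
Ballot type 1 (peak Ralston at position 3): ranking walks positions 3-2-1-4-5-6, expanding outward from the peak — single-peaked.
Ballot type 2 (peak Lomond at position 1): ranking walks positions 1-2-3-4-5-6, expanding outward from the peak — single-peaked.
Ballot type 3 (peak Ralston at position 3): ranking walks positions 3-4-2-1-5-6, expanding outward from the peak — single-peaked.
Ballot type 4 (peak Elsford at position 2): ranking walks positions 2-1-3-4-5-6, expanding outward from the peak — single-peaked.
Ballot type 5 (peak Elsford at position 2): ranking walks positions 2-3-4-1-5-6, expanding outward from the peak — single-peaked.
Ballot type 6 (peak Brixley at position 4): ranking walks positions 4-3-5-2-6-1, expanding outward from the peak — single-peaked.
Ballot type 7 (peak Brixley at position 4): ranking walks positions 4-3-5-6-2-1, expanding outward from the peak — single-peaked.
Every ranking is single-peaked on this axis.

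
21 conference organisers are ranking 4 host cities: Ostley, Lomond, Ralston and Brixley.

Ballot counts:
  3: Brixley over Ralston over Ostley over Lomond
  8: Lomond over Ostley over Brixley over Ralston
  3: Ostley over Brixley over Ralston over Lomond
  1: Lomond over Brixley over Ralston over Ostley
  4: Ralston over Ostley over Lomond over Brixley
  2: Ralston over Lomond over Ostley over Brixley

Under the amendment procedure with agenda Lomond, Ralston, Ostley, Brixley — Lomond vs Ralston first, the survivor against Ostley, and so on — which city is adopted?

Ostley

Round 1: Lomond vs Ralston — 9–12, Ralston advances.
Round 2: Ralston vs Ostley — 10–11, Ostley advances.
Round 3: Ostley vs Brixley — 17–4, Ostley advances.
Ostley survives the agenda.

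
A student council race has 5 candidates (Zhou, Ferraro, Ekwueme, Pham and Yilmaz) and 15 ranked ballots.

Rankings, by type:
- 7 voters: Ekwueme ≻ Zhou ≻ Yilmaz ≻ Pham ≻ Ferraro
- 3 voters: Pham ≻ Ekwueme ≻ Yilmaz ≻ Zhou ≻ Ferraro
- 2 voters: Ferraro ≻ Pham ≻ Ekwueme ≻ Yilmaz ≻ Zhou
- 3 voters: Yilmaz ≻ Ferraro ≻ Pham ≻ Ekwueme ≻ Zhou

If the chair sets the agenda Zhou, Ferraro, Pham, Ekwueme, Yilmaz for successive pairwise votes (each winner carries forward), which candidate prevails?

Round 1: Zhou vs Ferraro — 10–5, Zhou advances.
Round 2: Zhou vs Pham — 7–8, Pham advances.
Round 3: Pham vs Ekwueme — 8–7, Pham advances.
Round 4: Pham vs Yilmaz — 5–10, Yilmaz advances.
The agenda winner is Yilmaz.

Yilmaz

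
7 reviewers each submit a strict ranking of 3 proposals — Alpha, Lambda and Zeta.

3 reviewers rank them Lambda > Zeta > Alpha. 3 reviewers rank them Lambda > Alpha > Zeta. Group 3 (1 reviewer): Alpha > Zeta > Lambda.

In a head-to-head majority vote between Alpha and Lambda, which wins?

Ballots ranking Alpha above Lambda: 1.
Ballots ranking Lambda above Alpha: 7 − 1 = 6.
Lambda wins the head-to-head 6–1.

Lambda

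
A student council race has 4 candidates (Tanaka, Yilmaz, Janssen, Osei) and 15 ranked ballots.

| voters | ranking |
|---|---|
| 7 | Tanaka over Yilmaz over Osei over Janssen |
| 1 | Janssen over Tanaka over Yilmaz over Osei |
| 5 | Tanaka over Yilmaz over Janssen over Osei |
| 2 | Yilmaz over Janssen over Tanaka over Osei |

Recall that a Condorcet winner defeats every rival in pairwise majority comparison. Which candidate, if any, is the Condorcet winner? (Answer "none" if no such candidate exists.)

Head-to-head results (15 voters):
Tanaka vs Yilmaz: Tanaka wins 13–2.
Tanaka vs Janssen: Tanaka, 12–3.
Tanaka vs Osei: Tanaka wins 15–0.
Yilmaz–Janssen: Yilmaz 14–1.
Yilmaz–Osei: Yilmaz 15–0.
Janssen vs Osei: Janssen, 8–7.
Tanaka defeats every rival head-to-head and is the Condorcet winner.

Tanaka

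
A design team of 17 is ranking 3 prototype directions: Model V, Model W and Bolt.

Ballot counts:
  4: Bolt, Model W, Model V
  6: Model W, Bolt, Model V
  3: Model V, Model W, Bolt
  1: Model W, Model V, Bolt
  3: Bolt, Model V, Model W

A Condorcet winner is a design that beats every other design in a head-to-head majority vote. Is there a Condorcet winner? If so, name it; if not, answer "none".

Model W

Check each pair by majority over 17 ballots:
Model V vs Model W: 3+3 = 6 for Model V, 11 for Model W — Model W by 11–6.
Model V vs Bolt: Model V is ranked higher on 3+1 = 4 ballots, Bolt on 13. Bolt wins 13–4.
Model W vs Bolt: Model W preferred on 6+3+1 = 10 ballots; Model W wins 10–7.
Only Model W has no losses; Model W is the Condorcet winner.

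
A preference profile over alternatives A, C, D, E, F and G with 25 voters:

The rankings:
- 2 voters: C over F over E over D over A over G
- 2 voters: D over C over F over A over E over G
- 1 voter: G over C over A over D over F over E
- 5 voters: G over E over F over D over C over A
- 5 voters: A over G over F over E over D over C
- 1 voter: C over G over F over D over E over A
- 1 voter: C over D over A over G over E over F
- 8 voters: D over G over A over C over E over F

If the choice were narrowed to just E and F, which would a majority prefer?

E

Ballots ranking E above F: 5 + 1 + 8 = 14.
Ballots ranking F above E: 25 − 14 = 11.
E wins the head-to-head 14–11.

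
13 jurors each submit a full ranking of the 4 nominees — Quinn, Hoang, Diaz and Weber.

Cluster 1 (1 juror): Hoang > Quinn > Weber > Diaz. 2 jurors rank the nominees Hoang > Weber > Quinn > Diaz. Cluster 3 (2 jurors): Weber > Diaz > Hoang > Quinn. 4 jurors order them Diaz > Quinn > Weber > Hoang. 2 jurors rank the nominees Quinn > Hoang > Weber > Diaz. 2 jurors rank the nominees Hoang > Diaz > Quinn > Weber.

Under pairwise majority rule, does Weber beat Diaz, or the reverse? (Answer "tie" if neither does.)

Ballots ranking Weber above Diaz: 1 + 2 + 2 + 2 = 7.
Ballots ranking Diaz above Weber: 13 − 7 = 6.
Weber wins the head-to-head 7–6.

Weber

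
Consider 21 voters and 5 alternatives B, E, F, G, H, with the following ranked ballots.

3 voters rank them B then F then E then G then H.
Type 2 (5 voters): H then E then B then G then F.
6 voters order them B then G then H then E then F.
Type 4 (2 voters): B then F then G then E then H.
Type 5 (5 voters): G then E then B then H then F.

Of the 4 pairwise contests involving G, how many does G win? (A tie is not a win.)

G against each rival (21 voters):
G–B: B 16–5.
G vs E: G is ranked higher on 6+2+5 = 13 ballots, E on 8. G wins 13–8.
G vs F: G wins 16–5.
G vs H: G, 16–5.
G beats E, F, H; loses to B — 3 pairwise wins.

3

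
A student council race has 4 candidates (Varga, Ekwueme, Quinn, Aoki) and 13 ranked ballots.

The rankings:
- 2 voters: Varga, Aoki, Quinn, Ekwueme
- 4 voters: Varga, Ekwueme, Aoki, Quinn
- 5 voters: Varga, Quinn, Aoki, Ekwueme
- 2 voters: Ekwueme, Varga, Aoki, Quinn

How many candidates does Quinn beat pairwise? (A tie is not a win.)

1

Quinn against each rival (13 voters):
Quinn vs Varga: Varga, 13–0.
Quinn vs Ekwueme: 7 to 6, Quinn.
Quinn–Aoki: Aoki 8–5.
Quinn beats Ekwueme; loses to Varga, Aoki — 1 pairwise win.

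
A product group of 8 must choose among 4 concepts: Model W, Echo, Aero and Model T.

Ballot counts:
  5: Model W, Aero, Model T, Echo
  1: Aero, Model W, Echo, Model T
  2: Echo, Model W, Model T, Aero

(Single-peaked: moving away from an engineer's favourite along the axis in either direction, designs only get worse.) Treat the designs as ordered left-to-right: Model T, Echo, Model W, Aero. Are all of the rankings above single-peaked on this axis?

no

Axis positions: Model T=1, Echo=2, Model W=3, Aero=4.
Type 1: ranking walks positions 3-4-1-2; Model T is ranked above Echo even though Echo lies between Model T and the peak Model W on the axis — preferences dip and rise again. Not single-peaked.
Type 2 (peak Aero at position 4): ranking walks positions 4-3-2-1, expanding outward from the peak — single-peaked.
Type 3 (peak Echo at position 2): ranking walks positions 2-3-1-4, expanding outward from the peak — single-peaked.
Type 1 violates single-peakedness, so the profile is not single-peaked on this axis.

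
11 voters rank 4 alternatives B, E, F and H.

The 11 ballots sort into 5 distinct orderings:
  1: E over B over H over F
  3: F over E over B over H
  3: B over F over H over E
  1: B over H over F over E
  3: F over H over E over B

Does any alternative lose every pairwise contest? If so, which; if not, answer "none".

Pairwise majorities:
B vs E: B is ranked higher on 3+1 = 4 ballots, E on 7. E wins 7–4.
B vs F: 1+3+1 = 5 for B, 6 for F — F by 6–5.
B vs H: B is ranked higher on 1+3+3+1 = 8 ballots, H on 3. B wins 8–3.
E vs F: 1 for E, 10 for F — F by 10–1.
E vs H: 1+3 = 4 for E, 7 for H — H by 7–4.
F vs H: F, 9–2.
No alternative is winless: B beats H; E beats B; F beats B; H beats E. There is no Condorcet loser.

none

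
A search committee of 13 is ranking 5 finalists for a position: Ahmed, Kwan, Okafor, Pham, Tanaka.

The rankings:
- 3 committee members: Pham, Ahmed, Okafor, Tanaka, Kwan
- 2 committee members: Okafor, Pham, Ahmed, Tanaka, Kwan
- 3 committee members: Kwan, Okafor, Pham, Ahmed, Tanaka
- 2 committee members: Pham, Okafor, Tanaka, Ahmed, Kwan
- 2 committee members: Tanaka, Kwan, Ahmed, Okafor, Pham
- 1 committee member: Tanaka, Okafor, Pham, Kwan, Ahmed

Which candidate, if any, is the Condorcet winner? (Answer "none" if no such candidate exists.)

Okafor

Head-to-head results (13 committee members):
Ahmed vs Kwan: Ahmed is ranked higher on 3+2+2 = 7 ballots, Kwan on 6. Ahmed wins 7–6.
Ahmed vs Okafor: 3+2 = 5 for Ahmed, 8 for Okafor — Okafor by 8–5.
Ahmed vs Pham: 2 for Ahmed, 11 for Pham — Pham by 11–2.
Ahmed vs Tanaka: Ahmed is ranked higher on 3+2+3 = 8 ballots, Tanaka on 5. Ahmed wins 8–5.
Kwan vs Okafor: Kwan preferred on 3+2 = 5 ballots; Okafor wins 8–5.
Kwan vs Pham: Kwan is ranked higher on 3+2 = 5 ballots, Pham on 8. Pham wins 8–5.
Kwan vs Tanaka: Kwan is ranked higher on 3 ballots, Tanaka on 10. Tanaka wins 10–3.
Okafor vs Pham: Okafor is ranked higher on 2+3+2+1 = 8 ballots, Pham on 5. Okafor wins 8–5.
Okafor vs Tanaka: 3+2+3+2 = 10 for Okafor, 3 for Tanaka — Okafor by 10–3.
Pham vs Tanaka: 10 to 3, Pham.
Okafor wins every pairwise contest, so Okafor is the Condorcet winner.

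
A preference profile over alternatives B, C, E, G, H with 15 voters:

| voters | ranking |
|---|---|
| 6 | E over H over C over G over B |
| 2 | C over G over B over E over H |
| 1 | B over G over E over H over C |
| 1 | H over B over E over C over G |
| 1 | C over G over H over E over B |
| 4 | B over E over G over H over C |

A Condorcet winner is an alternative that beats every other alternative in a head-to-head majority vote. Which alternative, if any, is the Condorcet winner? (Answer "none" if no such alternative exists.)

none

Check each pair by majority over 15 ballots:
B vs C: C, 9–6.
B vs E: B wins 8–7.
B vs G: G, 9–6.
B–H: H 8–7.
C–E: E 12–3.
C vs G: C wins 10–5.
C vs H: H, 12–3.
E–G: E 11–4.
E vs H: E, 13–2.
G vs H: G wins 8–7.
Each alternative drops at least one matchup (B loses to C; C loses to E; E loses to B; G loses to C; H loses to E); the cycle B beats E beats C beats B rules out a Condorcet winner.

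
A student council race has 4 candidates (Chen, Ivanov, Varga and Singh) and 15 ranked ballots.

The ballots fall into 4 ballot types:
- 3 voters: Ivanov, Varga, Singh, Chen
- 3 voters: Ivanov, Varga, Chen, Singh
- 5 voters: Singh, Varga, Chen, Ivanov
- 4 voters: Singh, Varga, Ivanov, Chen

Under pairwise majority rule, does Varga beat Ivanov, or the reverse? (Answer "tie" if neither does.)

Varga

Ballots ranking Varga above Ivanov: 5 + 4 = 9.
Ballots ranking Ivanov above Varga: 15 − 9 = 6.
Varga wins the head-to-head 9–6.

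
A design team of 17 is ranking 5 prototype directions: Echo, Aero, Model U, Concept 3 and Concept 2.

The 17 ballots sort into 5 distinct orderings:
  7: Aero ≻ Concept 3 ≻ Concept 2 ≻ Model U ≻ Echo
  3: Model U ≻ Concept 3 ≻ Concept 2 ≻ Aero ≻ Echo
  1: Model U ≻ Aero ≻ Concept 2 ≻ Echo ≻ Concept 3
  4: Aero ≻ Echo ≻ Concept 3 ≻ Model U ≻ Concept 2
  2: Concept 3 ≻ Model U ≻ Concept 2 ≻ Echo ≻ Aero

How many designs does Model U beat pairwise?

2

Model U against each rival (17 engineers):
Model U vs Echo: Model U wins 13–4.
Model U vs Aero: Aero wins 11–6.
Model U vs Concept 3: 4 to 13, Concept 3.
Model U–Concept 2: Model U 10–7.
Model U beats Echo, Concept 2; loses to Aero, Concept 3 — 2 pairwise wins.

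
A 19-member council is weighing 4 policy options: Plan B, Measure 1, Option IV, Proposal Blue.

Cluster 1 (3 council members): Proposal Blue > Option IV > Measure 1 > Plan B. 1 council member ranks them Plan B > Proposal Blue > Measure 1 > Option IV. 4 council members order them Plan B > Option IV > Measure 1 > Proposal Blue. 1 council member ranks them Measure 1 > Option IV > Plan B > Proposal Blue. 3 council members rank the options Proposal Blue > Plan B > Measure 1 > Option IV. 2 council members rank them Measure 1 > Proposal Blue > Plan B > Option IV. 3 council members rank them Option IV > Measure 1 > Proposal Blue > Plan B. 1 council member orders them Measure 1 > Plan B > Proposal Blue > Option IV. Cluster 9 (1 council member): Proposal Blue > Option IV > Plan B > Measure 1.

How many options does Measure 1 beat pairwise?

2

Measure 1 against each rival (19 council members):
Measure 1–Plan B: Measure 1 10–9.
Measure 1 vs Option IV: 8 to 11, Option IV.
Measure 1–Proposal Blue: Measure 1 11–8.
Measure 1 beats Plan B, Proposal Blue; loses to Option IV — 2 pairwise wins.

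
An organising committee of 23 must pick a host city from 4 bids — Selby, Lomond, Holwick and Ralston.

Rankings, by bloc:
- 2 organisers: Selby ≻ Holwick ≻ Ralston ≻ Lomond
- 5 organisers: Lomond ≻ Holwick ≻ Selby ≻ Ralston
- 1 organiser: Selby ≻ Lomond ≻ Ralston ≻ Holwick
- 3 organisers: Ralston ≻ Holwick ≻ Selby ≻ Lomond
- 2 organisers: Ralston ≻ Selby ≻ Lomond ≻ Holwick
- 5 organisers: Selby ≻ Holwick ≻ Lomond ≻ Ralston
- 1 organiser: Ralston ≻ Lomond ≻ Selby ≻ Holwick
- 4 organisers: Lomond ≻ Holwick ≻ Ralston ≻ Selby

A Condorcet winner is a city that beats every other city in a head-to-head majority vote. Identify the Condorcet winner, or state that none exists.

Pairwise majorities:
Selby vs Lomond: 2+1+3+2+5 = 13 for Selby, 10 for Lomond — Selby by 13–10.
Selby vs Holwick: 2+1+2+5+1 = 11 for Selby, 12 for Holwick — Holwick by 12–11.
Selby vs Ralston: 13 to 10, Selby.
Lomond vs Holwick: Lomond is ranked higher on 5+1+2+1+4 = 13 ballots, Holwick on 10. Lomond wins 13–10.
Lomond vs Ralston: Lomond is ranked higher on 5+1+5+4 = 15 ballots, Ralston on 8. Lomond wins 15–8.
Holwick vs Ralston: Holwick preferred on 2+5+5+4 = 16 ballots; Holwick wins 16–7.
No city is unbeaten: Selby loses to Holwick; Lomond loses to Selby; Holwick loses to Lomond; Ralston loses to Selby. In particular Selby > Lomond > Holwick > Selby is a majority cycle — no Condorcet winner exists.

none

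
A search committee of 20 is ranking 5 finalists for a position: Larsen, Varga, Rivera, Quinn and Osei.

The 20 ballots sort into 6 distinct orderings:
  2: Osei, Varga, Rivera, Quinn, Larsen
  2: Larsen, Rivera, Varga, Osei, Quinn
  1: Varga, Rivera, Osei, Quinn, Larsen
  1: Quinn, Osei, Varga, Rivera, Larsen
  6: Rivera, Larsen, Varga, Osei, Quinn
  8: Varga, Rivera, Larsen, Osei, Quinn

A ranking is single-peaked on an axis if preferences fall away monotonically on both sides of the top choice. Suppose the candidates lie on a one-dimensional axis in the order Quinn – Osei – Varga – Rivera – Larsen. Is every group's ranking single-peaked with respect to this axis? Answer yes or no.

Axis positions: Quinn=1, Osei=2, Varga=3, Rivera=4, Larsen=5.
Group 1 (peak Osei at position 2): ranking walks positions 2-3-4-1-5, expanding outward from the peak — single-peaked.
Group 2 (peak Larsen at position 5): ranking walks positions 5-4-3-2-1, expanding outward from the peak — single-peaked.
Group 3 (peak Varga at position 3): ranking walks positions 3-4-2-1-5, expanding outward from the peak — single-peaked.
Group 4 (peak Quinn at position 1): ranking walks positions 1-2-3-4-5, expanding outward from the peak — single-peaked.
Group 5 (peak Rivera at position 4): ranking walks positions 4-5-3-2-1, expanding outward from the peak — single-peaked.
Group 6 (peak Varga at position 3): ranking walks positions 3-4-5-2-1, expanding outward from the peak — single-peaked.
Every ranking is single-peaked on this axis.

yes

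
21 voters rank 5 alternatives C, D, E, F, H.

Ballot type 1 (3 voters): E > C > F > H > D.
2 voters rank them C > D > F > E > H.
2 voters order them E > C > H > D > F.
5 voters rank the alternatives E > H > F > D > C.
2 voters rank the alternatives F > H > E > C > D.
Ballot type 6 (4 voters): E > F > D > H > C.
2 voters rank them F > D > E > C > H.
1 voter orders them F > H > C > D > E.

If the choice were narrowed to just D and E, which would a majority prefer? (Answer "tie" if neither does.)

Ballots ranking D above E: 2 + 2 + 1 = 5.
Ballots ranking E above D: 21 − 5 = 16.
E wins the head-to-head 16–5.

E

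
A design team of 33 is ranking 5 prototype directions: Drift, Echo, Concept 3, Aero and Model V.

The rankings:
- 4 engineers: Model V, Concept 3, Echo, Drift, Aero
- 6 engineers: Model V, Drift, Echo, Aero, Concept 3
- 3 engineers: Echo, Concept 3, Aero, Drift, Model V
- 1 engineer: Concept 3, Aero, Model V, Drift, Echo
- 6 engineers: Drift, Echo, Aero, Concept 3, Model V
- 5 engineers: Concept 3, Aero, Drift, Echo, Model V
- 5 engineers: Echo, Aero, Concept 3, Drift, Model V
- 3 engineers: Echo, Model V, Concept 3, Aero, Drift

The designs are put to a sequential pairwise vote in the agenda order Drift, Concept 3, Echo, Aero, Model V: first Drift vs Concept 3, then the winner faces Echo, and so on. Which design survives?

Round 1: Drift vs Concept 3 — 12–21, Concept 3 advances.
Round 2: Concept 3 vs Echo — 10–23, Echo advances.
Round 3: Echo vs Aero — 27–6, Echo advances.
Round 4: Echo vs Model V — 22–11, Echo advances.
Echo survives the agenda.

Echo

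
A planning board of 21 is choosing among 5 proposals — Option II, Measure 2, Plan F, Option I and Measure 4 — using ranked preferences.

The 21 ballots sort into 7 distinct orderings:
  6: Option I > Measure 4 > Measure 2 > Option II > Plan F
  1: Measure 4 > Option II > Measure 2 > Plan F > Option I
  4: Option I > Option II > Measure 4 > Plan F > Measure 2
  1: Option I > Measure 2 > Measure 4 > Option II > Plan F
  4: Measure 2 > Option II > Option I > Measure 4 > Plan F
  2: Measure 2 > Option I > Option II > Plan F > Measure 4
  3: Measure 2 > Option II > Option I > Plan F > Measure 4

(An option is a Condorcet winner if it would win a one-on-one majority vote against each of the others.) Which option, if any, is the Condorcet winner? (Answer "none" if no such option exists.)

Check each pair by majority over 21 ballots:
Option II vs Measure 2: Option II preferred on 1+4 = 5 ballots; Measure 2 wins 16–5.
Option II vs Plan F: Option II is ranked higher on 21 ballots, Plan F on 0. Option II wins 21–0.
Option II vs Option I: Option II is ranked higher on 1+4+3 = 8 ballots, Option I on 13. Option I wins 13–8.
Option II vs Measure 4: 4+4+2+3 = 13 for Option II, 8 for Measure 4 — Option II by 13–8.
Measure 2 vs Plan F: Measure 2 is ranked higher on 6+1+1+4+2+3 = 17 ballots, Plan F on 4. Measure 2 wins 17–4.
Measure 2 vs Option I: 1+4+2+3 = 10 for Measure 2, 11 for Option I — Option I by 11–10.
Measure 2 vs Measure 4: Measure 2 is ranked higher on 1+4+2+3 = 10 ballots, Measure 4 on 11. Measure 4 wins 11–10.
Plan F vs Option I: 1 for Plan F, 20 for Option I — Option I by 20–1.
Plan F vs Measure 4: 2+3 = 5 for Plan F, 16 for Measure 4 — Measure 4 by 16–5.
Option I vs Measure 4: Option I is ranked higher on 6+4+1+4+2+3 = 20 ballots, Measure 4 on 1. Option I wins 20–1.
Option I defeats every rival head-to-head and is the Condorcet winner.

Option I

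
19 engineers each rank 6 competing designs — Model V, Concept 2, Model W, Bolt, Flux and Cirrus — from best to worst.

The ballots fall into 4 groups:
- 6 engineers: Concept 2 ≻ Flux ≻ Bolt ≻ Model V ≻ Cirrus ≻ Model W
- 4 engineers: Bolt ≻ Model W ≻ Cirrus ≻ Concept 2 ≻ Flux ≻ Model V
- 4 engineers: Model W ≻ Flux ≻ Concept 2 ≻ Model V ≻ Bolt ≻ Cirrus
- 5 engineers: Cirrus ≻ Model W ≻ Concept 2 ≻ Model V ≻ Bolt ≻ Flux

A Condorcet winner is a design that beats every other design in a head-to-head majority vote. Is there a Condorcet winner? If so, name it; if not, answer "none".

Head-to-head results (19 engineers):
Model V vs Concept 2: 0 for Model V, 19 for Concept 2 — Concept 2 by 19–0.
Model V vs Model W: Model V preferred on 6 ballots; Model W wins 13–6.
Model V vs Bolt: Model V is ranked higher on 4+5 = 9 ballots, Bolt on 10. Bolt wins 10–9.
Model V vs Flux: Model V is ranked higher on 5 ballots, Flux on 14. Flux wins 14–5.
Model V vs Cirrus: Model V preferred on 6+4 = 10 ballots; Model V wins 10–9.
Concept 2 vs Model W: Concept 2 preferred on 6 ballots; Model W wins 13–6.
Concept 2 vs Bolt: Concept 2 is ranked higher on 6+4+5 = 15 ballots, Bolt on 4. Concept 2 wins 15–4.
Concept 2 vs Flux: Concept 2 is ranked higher on 6+4+5 = 15 ballots, Flux on 4. Concept 2 wins 15–4.
Concept 2 vs Cirrus: Concept 2 is ranked higher on 6+4 = 10 ballots, Cirrus on 9. Concept 2 wins 10–9.
Model W vs Bolt: Model W preferred on 4+5 = 9 ballots; Bolt wins 10–9.
Model W vs Flux: 4+4+5 = 13 for Model W, 6 for Flux — Model W by 13–6.
Model W vs Cirrus: Model W preferred on 4+4 = 8 ballots; Cirrus wins 11–8.
Bolt vs Flux: 4+5 = 9 for Bolt, 10 for Flux — Flux by 10–9.
Bolt vs Cirrus: Bolt is ranked higher on 6+4+4 = 14 ballots, Cirrus on 5. Bolt wins 14–5.
Flux vs Cirrus: 6+4 = 10 for Flux, 9 for Cirrus — Flux by 10–9.
Every design loses at least once (Model V loses to Concept 2; Concept 2 loses to Model W; Model W loses to Bolt; Bolt loses to Concept 2; Flux loses to Concept 2; Cirrus loses to Model V). The majority relation contains the cycle Model V beats Cirrus beats Model W beats Model V, so there is no Condorcet winner.

none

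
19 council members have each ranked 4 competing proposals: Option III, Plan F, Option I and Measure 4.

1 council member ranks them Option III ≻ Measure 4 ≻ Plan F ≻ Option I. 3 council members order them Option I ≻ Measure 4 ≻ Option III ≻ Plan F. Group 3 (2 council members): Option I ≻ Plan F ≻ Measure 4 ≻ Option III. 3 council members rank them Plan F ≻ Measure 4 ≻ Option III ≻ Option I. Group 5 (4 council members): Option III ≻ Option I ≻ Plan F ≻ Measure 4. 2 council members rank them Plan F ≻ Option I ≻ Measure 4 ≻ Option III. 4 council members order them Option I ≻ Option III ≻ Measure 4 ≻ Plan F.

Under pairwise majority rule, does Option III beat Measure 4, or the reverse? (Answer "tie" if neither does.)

Ballots ranking Option III above Measure 4: 1 + 4 + 4 = 9.
Ballots ranking Measure 4 above Option III: 19 − 9 = 10.
Measure 4 wins the head-to-head 10–9.

Measure 4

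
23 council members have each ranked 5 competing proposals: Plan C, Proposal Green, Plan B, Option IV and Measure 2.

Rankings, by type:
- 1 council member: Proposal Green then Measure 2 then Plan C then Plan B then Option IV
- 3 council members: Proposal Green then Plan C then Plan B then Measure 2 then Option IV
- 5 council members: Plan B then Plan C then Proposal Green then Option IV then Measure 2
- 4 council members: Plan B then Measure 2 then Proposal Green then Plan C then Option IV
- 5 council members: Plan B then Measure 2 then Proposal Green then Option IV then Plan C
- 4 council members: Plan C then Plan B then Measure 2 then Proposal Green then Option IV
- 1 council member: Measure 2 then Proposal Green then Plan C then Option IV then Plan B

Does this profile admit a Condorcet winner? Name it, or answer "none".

Check each pair by majority over 23 ballots:
Plan C vs Proposal Green: Plan C preferred on 5+4 = 9 ballots; Proposal Green wins 14–9.
Plan C vs Plan B: 1+3+4+1 = 9 for Plan C, 14 for Plan B — Plan B by 14–9.
Plan C vs Option IV: 1+3+5+4+4+1 = 18 for Plan C, 5 for Option IV — Plan C by 18–5.
Plan C vs Measure 2: Plan C wins 12–11.
Proposal Green vs Plan B: Proposal Green preferred on 1+3+1 = 5 ballots; Plan B wins 18–5.
Proposal Green vs Option IV: Proposal Green preferred on 23 ballots; Proposal Green wins 23–0.
Proposal Green vs Measure 2: Proposal Green is ranked higher on 1+3+5 = 9 ballots, Measure 2 on 14. Measure 2 wins 14–9.
Plan B vs Option IV: Plan B is ranked higher on 1+3+5+4+5+4 = 22 ballots, Option IV on 1. Plan B wins 22–1.
Plan B vs Measure 2: Plan B wins 21–2.
Option IV–Measure 2: Measure 2 18–5.
Plan B beats each of Plan C, Proposal Green, Option IV, Measure 2 — Plan B is the Condorcet winner.

Plan B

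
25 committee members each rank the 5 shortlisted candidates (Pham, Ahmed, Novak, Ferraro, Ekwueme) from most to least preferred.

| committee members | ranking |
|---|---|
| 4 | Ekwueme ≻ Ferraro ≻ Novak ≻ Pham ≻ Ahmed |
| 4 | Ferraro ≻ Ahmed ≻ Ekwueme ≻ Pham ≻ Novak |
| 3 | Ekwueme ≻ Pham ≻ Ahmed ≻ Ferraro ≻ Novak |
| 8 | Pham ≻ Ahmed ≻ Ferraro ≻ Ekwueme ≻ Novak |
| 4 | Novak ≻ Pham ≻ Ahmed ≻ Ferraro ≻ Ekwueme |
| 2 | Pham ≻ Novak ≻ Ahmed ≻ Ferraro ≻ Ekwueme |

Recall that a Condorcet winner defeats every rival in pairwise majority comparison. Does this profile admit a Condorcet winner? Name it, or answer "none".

Pham

Head-to-head results (25 committee members):
Pham vs Ahmed: Pham wins 21–4.
Pham vs Novak: Pham, 17–8.
Pham–Ferraro: Pham 17–8.
Pham vs Ekwueme: Pham, 14–11.
Ahmed vs Novak: Ahmed wins 15–10.
Ahmed vs Ferraro: Ahmed, 17–8.
Ahmed vs Ekwueme: Ahmed wins 18–7.
Novak vs Ferraro: Ferraro, 19–6.
Novak vs Ekwueme: Ekwueme wins 19–6.
Ferraro vs Ekwueme: Ferraro, 18–7.
Pham beats each of Ahmed, Novak, Ferraro, Ekwueme — Pham is the Condorcet winner.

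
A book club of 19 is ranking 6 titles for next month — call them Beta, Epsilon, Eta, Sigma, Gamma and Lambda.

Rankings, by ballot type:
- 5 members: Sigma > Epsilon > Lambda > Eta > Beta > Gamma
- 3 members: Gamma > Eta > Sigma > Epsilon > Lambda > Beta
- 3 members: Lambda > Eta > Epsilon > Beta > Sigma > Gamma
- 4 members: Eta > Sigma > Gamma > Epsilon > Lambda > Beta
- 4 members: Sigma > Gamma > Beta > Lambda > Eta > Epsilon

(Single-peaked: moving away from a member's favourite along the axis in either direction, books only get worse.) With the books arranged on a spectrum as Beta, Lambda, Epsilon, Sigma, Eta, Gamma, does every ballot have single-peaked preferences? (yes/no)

no

Axis positions: Beta=1, Lambda=2, Epsilon=3, Sigma=4, Eta=5, Gamma=6.
Ballot type 1 (peak Sigma at position 4): ranking walks positions 4-3-2-5-1-6, expanding outward from the peak — single-peaked.
Ballot type 2 (peak Gamma at position 6): ranking walks positions 6-5-4-3-2-1, expanding outward from the peak — single-peaked.
Ballot type 3: ranking walks positions 2-5-3-1-4-6; Eta is ranked above Epsilon even though Epsilon lies between Eta and the peak Lambda on the axis — preferences dip and rise again. Not single-peaked.
Ballot type 4 (peak Eta at position 5): ranking walks positions 5-4-6-3-2-1, expanding outward from the peak — single-peaked.
Ballot type 5: ranking walks positions 4-6-1-2-5-3; Gamma is ranked above Eta even though Eta lies between Gamma and the peak Sigma on the axis — preferences dip and rise again. Not single-peaked.
Ballot type 3 violates single-peakedness, so the profile is not single-peaked on this axis.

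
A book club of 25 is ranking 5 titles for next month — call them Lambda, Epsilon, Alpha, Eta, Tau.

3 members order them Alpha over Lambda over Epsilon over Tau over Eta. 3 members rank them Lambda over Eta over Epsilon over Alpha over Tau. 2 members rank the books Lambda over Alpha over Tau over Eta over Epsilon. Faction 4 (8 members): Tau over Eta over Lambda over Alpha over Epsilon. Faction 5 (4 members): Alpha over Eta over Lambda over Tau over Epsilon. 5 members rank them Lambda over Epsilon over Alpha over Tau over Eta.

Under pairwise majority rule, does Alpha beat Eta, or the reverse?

Ballots ranking Alpha above Eta: 3 + 2 + 4 + 5 = 14.
Ballots ranking Eta above Alpha: 25 − 14 = 11.
Alpha wins the head-to-head 14–11.

Alpha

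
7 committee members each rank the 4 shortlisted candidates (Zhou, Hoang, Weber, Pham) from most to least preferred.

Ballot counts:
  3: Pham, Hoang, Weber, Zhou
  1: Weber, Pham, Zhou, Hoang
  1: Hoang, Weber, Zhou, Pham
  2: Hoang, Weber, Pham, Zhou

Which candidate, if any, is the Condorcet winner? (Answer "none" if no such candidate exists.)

Pairwise majorities:
Zhou vs Hoang: 1 for Zhou, 6 for Hoang — Hoang by 6–1.
Zhou vs Weber: 0 for Zhou, 7 for Weber — Weber by 7–0.
Zhou vs Pham: 1 to 6, Pham.
Hoang vs Weber: 6 to 1, Hoang.
Hoang vs Pham: 3 to 4, Pham.
Weber vs Pham: Weber preferred on 1+1+2 = 4 ballots; Weber wins 4–3.
Every candidate loses at least once (Zhou loses to Hoang; Hoang loses to Pham; Weber loses to Hoang; Pham loses to Weber). The majority relation contains the cycle Hoang beats Weber beats Pham beats Hoang, so there is no Condorcet winner.

none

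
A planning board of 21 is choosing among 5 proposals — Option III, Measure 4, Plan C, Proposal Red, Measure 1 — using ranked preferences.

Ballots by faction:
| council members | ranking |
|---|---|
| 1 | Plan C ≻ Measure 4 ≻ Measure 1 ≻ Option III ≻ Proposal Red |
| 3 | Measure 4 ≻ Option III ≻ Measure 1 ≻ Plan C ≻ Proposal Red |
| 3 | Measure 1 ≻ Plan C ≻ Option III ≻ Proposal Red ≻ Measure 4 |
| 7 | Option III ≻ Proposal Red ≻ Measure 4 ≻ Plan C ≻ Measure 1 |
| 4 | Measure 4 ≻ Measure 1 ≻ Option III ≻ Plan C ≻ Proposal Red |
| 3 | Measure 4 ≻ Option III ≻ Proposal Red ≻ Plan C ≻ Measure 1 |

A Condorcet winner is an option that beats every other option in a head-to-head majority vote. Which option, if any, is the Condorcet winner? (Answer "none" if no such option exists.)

Measure 4

Pairwise majorities:
Option III vs Measure 4: Option III is ranked higher on 3+7 = 10 ballots, Measure 4 on 11. Measure 4 wins 11–10.
Option III vs Plan C: Option III is ranked higher on 3+7+4+3 = 17 ballots, Plan C on 4. Option III wins 17–4.
Option III vs Proposal Red: 21 to 0, Option III.
Option III vs Measure 1: Option III, 13–8.
Measure 4 vs Plan C: Measure 4 is ranked higher on 3+7+4+3 = 17 ballots, Plan C on 4. Measure 4 wins 17–4.
Measure 4 vs Proposal Red: Measure 4 preferred on 1+3+4+3 = 11 ballots; Measure 4 wins 11–10.
Measure 4 vs Measure 1: Measure 4 wins 18–3.
Plan C vs Proposal Red: Plan C wins 11–10.
Plan C vs Measure 1: Plan C is ranked higher on 1+7+3 = 11 ballots, Measure 1 on 10. Plan C wins 11–10.
Proposal Red vs Measure 1: 7+3 = 10 for Proposal Red, 11 for Measure 1 — Measure 1 by 11–10.
Only Measure 4 has no losses; Measure 4 is the Condorcet winner.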